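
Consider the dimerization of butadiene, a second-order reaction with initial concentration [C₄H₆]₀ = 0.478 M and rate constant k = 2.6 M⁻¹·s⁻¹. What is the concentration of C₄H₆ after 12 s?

0.03004 M

Step 1: For a second-order reaction: 1/[C₄H₆] = 1/[C₄H₆]₀ + kt
Step 2: 1/[C₄H₆] = 1/0.478 + 2.6 × 12
Step 3: 1/[C₄H₆] = 2.092 + 31.2 = 33.29
Step 4: [C₄H₆] = 1/33.29 = 0.03004 M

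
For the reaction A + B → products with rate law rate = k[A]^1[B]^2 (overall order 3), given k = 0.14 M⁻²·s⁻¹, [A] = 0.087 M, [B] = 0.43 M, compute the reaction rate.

0.002252 M/s

Step 1: The rate law is rate = k[A]^1[B]^2, overall order = 1+2 = 3
Step 2: Substitute values: rate = 0.14 × (0.087)^1 × (0.43)^2
Step 3: rate = 0.14 × 0.087 × 0.1849 = 0.00225208 M/s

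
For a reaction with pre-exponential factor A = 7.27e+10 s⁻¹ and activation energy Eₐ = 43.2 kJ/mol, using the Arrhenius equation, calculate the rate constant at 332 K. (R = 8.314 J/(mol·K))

1.16e+04 s⁻¹

Step 1: Use the Arrhenius equation: k = A × exp(-Eₐ/RT)
Step 2: Convert Eₐ to J/mol: 43.2 kJ/mol = 43200 J/mol
Step 3: Calculate the exponent: -Eₐ/(RT) = -43200/(8.314 × 332) = -15.65077
Step 4: k = 7.27e+10 × exp(-15.65077)
Step 5: k = 7.27e+10 × 1.59572e-07 = 1.1601e+04 s⁻¹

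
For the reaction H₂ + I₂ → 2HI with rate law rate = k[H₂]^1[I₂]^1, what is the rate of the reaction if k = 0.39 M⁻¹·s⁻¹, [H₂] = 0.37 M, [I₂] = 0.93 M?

0.1342 M/s

Step 1: The rate law is rate = k[H₂]^1[I₂]^1
Step 2: Substitute: rate = 0.39 × (0.37)^1 × (0.93)^1
Step 3: rate = 0.39 × 0.37 × 0.93 = 0.134199 M/s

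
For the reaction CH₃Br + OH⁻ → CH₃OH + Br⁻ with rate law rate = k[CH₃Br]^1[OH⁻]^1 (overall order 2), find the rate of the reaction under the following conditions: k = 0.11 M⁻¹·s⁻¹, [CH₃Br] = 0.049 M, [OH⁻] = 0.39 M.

0.002102 M/s

Step 1: The rate law is rate = k[CH₃Br]^1[OH⁻]^1, overall order = 1+1 = 2
Step 2: Substitute values: rate = 0.11 × (0.049)^1 × (0.39)^1
Step 3: rate = 0.11 × 0.049 × 0.39 = 0.0021021 M/s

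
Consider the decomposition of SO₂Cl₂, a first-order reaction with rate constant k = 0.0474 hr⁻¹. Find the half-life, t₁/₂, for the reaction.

14.62 hr

Step 1: For a first-order reaction, t₁/₂ = ln(2)/k
Step 2: t₁/₂ = ln(2)/0.0474
Step 3: t₁/₂ = 0.6931/0.0474 = 14.62 hr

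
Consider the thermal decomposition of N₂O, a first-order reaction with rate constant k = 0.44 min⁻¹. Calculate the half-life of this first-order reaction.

1.575 min

Step 1: For a first-order reaction, t₁/₂ = ln(2)/k
Step 2: t₁/₂ = ln(2)/0.44
Step 3: t₁/₂ = 0.6931/0.44 = 1.575 min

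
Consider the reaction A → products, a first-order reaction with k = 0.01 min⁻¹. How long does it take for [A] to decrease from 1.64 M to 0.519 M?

115.1 min

Step 1: For first-order: t = ln([A]₀/[A])/k
Step 2: t = ln(1.64/0.519)/0.01
Step 3: t = ln(3.16)/0.01
Step 4: t = 1.151/0.01 = 115.1 min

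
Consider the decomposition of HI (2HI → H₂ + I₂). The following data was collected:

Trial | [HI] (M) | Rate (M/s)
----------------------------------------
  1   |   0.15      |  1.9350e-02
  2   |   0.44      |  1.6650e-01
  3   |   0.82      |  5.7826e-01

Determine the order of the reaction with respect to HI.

second order (2)

Step 1: Compare trials to find order n where rate₂/rate₁ = ([HI]₂/[HI]₁)^n
Step 2: rate₂/rate₁ = 1.6650e-01/1.9350e-02 = 8.604
Step 3: [HI]₂/[HI]₁ = 0.44/0.15 = 2.933
Step 4: n = ln(8.604)/ln(2.933) = 2.00 ≈ 2
Step 5: The reaction is second order in HI.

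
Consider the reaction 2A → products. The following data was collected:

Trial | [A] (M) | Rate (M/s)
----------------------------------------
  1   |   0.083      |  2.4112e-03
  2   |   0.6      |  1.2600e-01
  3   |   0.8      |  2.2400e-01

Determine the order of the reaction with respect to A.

second order (2)

Step 1: Compare trials to find order n where rate₂/rate₁ = ([A]₂/[A]₁)^n
Step 2: rate₂/rate₁ = 1.2600e-01/2.4112e-03 = 52.26
Step 3: [A]₂/[A]₁ = 0.6/0.083 = 7.229
Step 4: n = ln(52.26)/ln(7.229) = 2.00 ≈ 2
Step 5: The reaction is second order in A.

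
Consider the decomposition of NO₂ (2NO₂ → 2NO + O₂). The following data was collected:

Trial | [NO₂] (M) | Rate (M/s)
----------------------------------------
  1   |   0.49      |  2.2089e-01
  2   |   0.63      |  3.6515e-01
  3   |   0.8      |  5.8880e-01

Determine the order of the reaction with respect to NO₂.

second order (2)

Step 1: Compare trials to find order n where rate₂/rate₁ = ([NO₂]₂/[NO₂]₁)^n
Step 2: rate₂/rate₁ = 3.6515e-01/2.2089e-01 = 1.653
Step 3: [NO₂]₂/[NO₂]₁ = 0.63/0.49 = 1.286
Step 4: n = ln(1.653)/ln(1.286) = 2.00 ≈ 2
Step 5: The reaction is second order in NO₂.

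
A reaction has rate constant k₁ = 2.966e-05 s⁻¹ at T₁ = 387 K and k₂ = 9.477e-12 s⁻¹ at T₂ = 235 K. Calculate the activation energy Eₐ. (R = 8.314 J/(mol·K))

74.4 kJ/mol

Step 1: Use the two-temperature Arrhenius form: ln(k₂/k₁) = -Eₐ/R × (1/T₂ - 1/T₁)
Step 2: ln(k₂/k₁) = ln(9.477e-12/2.966e-05) = ln(3.19521e-07) = -14.9564
Step 3: 1/T₂ - 1/T₁ = 1/235 - 1/387 = 1.671340e-03 K⁻¹
Step 4: Eₐ = -R × ln(k₂/k₁) / (1/T₂ - 1/T₁) = -8.314 × -14.9564 / 1.671340e-03
Step 5: Eₐ = 7.4400e+04 J/mol = 74.4 kJ/mol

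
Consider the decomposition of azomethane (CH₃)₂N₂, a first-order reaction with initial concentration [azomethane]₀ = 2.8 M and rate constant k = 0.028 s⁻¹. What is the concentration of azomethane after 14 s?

1.892 M

Step 1: For a first-order reaction: [azomethane] = [azomethane]₀ × e^(-kt)
Step 2: [azomethane] = 2.8 × e^(-0.028 × 14)
Step 3: [azomethane] = 2.8 × e^(-0.392)
Step 4: [azomethane] = 2.8 × 0.675704 = 1.892 M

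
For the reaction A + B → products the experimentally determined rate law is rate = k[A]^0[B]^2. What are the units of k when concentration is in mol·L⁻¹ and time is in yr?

(mol·L⁻¹)⁻¹·yr⁻¹

Step 1: Overall order = 0 + 2 = 2.
Step 2: rate has units mol·L⁻¹·yr⁻¹; [A]^0[B]^2 has units (mol·L⁻¹)^2.
Step 3: k = rate/([A]^0[B]^2), so units of k = (mol·L⁻¹)^(1-2)·yr⁻¹ = (mol·L⁻¹)⁻¹·yr⁻¹.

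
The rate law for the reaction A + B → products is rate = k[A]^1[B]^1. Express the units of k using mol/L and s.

(mol/L)⁻¹·s⁻¹

Step 1: Overall order = 1 + 1 = 2.
Step 2: rate has units mol/L·s⁻¹; [A]^1[B]^1 has units (mol/L)^2.
Step 3: k = rate/([A]^1[B]^1), so units of k = (mol/L)^(1-2)·s⁻¹ = (mol/L)⁻¹·s⁻¹.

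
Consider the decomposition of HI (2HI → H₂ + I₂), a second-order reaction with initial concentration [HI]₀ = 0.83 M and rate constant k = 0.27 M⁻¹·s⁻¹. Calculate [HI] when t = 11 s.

0.2395 M

Step 1: For a second-order reaction: 1/[HI] = 1/[HI]₀ + kt
Step 2: 1/[HI] = 1/0.83 + 0.27 × 11
Step 3: 1/[HI] = 1.205 + 2.97 = 4.175
Step 4: [HI] = 1/4.175 = 0.2395 M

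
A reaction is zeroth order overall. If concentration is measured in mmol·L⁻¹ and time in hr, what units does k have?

mmol·L⁻¹·hr⁻¹

Step 1: For overall order n, rate = k × (concentration)^n.
Step 2: Rate has units mmol·L⁻¹·hr⁻¹; concentration term has units (mmol·L⁻¹)^0.
Step 3: k = rate / (concentration)^n, so units of k = (mmol·L⁻¹)^(1-0)·hr⁻¹ = mmol·L⁻¹·hr⁻¹.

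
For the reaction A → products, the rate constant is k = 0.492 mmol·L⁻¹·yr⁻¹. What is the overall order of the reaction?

zeroth order (0)

Step 1: The units of k for an nth-order reaction are (concentration)^(1-n)·(time)⁻¹.
Step 2: Here k has units mmol·L⁻¹·yr⁻¹, so the concentration exponent is 1.
Step 3: 1 - n = 1 ⇒ n = 0. The reaction is zeroth order.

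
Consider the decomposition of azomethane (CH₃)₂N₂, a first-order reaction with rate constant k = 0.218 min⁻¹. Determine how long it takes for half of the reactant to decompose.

3.18 min

Step 1: For a first-order reaction, t₁/₂ = ln(2)/k
Step 2: t₁/₂ = ln(2)/0.218
Step 3: t₁/₂ = 0.6931/0.218 = 3.18 min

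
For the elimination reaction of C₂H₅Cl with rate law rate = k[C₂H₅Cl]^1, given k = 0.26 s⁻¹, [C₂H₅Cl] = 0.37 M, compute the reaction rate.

0.0962 M/s

Step 1: Identify the rate law: rate = k[C₂H₅Cl]^1
Step 2: Substitute values: rate = 0.26 × (0.37)^1
Step 3: Calculate: rate = 0.26 × 0.37 = 0.0962 M/s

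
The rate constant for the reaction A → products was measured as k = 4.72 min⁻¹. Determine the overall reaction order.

first order (1)

Step 1: The units of k for an nth-order reaction are (concentration)^(1-n)·(time)⁻¹.
Step 2: Here k has units min⁻¹, so the concentration exponent is 0.
Step 3: 1 - n = 0 ⇒ n = 1. The reaction is first order.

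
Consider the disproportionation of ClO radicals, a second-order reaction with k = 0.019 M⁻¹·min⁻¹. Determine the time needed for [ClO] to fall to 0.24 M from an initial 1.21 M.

175.8 min

Step 1: For second-order: t = (1/[ClO] - 1/[ClO]₀)/k
Step 2: t = (1/0.24 - 1/1.21)/0.019
Step 3: t = (4.167 - 0.8264)/0.019
Step 4: t = 3.34/0.019 = 175.8 min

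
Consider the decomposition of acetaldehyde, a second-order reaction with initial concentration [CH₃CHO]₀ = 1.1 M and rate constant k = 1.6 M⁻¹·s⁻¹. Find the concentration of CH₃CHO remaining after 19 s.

0.03194 M

Step 1: For a second-order reaction: 1/[CH₃CHO] = 1/[CH₃CHO]₀ + kt
Step 2: 1/[CH₃CHO] = 1/1.1 + 1.6 × 19
Step 3: 1/[CH₃CHO] = 0.9091 + 30.4 = 31.31
Step 4: [CH₃CHO] = 1/31.31 = 0.03194 M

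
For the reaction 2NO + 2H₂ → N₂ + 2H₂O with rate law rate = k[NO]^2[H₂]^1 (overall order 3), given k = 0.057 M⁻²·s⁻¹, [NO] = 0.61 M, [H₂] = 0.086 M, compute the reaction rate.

0.001824 M/s

Step 1: The rate law is rate = k[NO]^2[H₂]^1, overall order = 2+1 = 3
Step 2: Substitute values: rate = 0.057 × (0.61)^2 × (0.086)^1
Step 3: rate = 0.057 × 0.3721 × 0.086 = 0.00182403 M/s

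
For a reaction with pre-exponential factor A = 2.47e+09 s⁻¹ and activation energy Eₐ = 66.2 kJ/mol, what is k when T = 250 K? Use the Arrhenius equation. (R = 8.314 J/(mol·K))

3.63e-05 s⁻¹

Step 1: Use the Arrhenius equation: k = A × exp(-Eₐ/RT)
Step 2: Convert Eₐ to J/mol: 66.2 kJ/mol = 66200 J/mol
Step 3: Calculate the exponent: -Eₐ/(RT) = -66200/(8.314 × 250) = -31.84989
Step 4: k = 2.47e+09 × exp(-31.84989)
Step 5: k = 2.47e+09 × 1.47153e-14 = 3.6347e-05 s⁻¹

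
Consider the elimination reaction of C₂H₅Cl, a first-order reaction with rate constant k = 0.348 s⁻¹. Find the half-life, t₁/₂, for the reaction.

1.992 s

Step 1: For a first-order reaction, t₁/₂ = ln(2)/k
Step 2: t₁/₂ = ln(2)/0.348
Step 3: t₁/₂ = 0.6931/0.348 = 1.992 s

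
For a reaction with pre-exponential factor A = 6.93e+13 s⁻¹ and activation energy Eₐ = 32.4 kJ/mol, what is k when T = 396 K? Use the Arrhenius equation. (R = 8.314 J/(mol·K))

3.69e+09 s⁻¹

Step 1: Use the Arrhenius equation: k = A × exp(-Eₐ/RT)
Step 2: Convert Eₐ to J/mol: 32.4 kJ/mol = 32400 J/mol
Step 3: Calculate the exponent: -Eₐ/(RT) = -32400/(8.314 × 396) = -9.84101
Step 4: k = 6.93e+13 × exp(-9.84101)
Step 5: k = 6.93e+13 × 5.32235e-05 = 3.6884e+09 s⁻¹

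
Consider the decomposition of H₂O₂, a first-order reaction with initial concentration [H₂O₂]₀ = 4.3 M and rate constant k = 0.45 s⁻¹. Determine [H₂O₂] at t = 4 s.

0.7108 M

Step 1: For a first-order reaction: [H₂O₂] = [H₂O₂]₀ × e^(-kt)
Step 2: [H₂O₂] = 4.3 × e^(-0.45 × 4)
Step 3: [H₂O₂] = 4.3 × e^(-1.8)
Step 4: [H₂O₂] = 4.3 × 0.165299 = 0.7108 M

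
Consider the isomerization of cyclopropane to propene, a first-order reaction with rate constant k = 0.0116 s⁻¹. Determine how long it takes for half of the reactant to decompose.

59.75 s

Step 1: For a first-order reaction, t₁/₂ = ln(2)/k
Step 2: t₁/₂ = ln(2)/0.0116
Step 3: t₁/₂ = 0.6931/0.0116 = 59.75 s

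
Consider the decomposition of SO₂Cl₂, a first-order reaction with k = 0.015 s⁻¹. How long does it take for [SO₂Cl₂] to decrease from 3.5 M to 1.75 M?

46.21 s

Step 1: For first-order: t = ln([SO₂Cl₂]₀/[SO₂Cl₂])/k
Step 2: t = ln(3.5/1.75)/0.015
Step 3: t = ln(2)/0.015
Step 4: t = 0.6931/0.015 = 46.21 s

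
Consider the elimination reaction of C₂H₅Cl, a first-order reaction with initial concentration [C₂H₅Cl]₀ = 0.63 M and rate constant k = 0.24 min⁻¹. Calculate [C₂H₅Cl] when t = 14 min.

0.02188 M

Step 1: For a first-order reaction: [C₂H₅Cl] = [C₂H₅Cl]₀ × e^(-kt)
Step 2: [C₂H₅Cl] = 0.63 × e^(-0.24 × 14)
Step 3: [C₂H₅Cl] = 0.63 × e^(-3.36)
Step 4: [C₂H₅Cl] = 0.63 × 0.0347353 = 0.02188 M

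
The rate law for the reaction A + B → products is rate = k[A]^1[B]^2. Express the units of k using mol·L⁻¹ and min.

(mol·L⁻¹)⁻²·min⁻¹

Step 1: Overall order = 1 + 2 = 3.
Step 2: rate has units mol·L⁻¹·min⁻¹; [A]^1[B]^2 has units (mol·L⁻¹)^3.
Step 3: k = rate/([A]^1[B]^2), so units of k = (mol·L⁻¹)^(1-3)·min⁻¹ = (mol·L⁻¹)⁻²·min⁻¹.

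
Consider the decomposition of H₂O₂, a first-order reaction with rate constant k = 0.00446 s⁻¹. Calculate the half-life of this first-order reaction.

155.4 s

Step 1: For a first-order reaction, t₁/₂ = ln(2)/k
Step 2: t₁/₂ = ln(2)/0.00446
Step 3: t₁/₂ = 0.6931/0.00446 = 155.4 s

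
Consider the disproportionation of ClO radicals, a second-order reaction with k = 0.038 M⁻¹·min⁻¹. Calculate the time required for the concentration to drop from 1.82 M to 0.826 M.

17.4 min

Step 1: For second-order: t = (1/[ClO] - 1/[ClO]₀)/k
Step 2: t = (1/0.826 - 1/1.82)/0.038
Step 3: t = (1.211 - 0.5495)/0.038
Step 4: t = 0.6612/0.038 = 17.4 min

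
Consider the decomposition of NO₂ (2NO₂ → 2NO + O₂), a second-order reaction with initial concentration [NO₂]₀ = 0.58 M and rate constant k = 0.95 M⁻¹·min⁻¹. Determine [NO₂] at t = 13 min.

0.07105 M

Step 1: For a second-order reaction: 1/[NO₂] = 1/[NO₂]₀ + kt
Step 2: 1/[NO₂] = 1/0.58 + 0.95 × 13
Step 3: 1/[NO₂] = 1.724 + 12.35 = 14.07
Step 4: [NO₂] = 1/14.07 = 0.07105 M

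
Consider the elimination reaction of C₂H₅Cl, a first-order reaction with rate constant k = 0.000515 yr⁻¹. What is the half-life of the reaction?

1346 yr

Step 1: For a first-order reaction, t₁/₂ = ln(2)/k
Step 2: t₁/₂ = ln(2)/0.000515
Step 3: t₁/₂ = 0.6931/0.000515 = 1346 yr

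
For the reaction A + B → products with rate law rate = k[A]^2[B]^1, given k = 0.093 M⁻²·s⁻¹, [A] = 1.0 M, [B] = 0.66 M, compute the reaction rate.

0.06138 M/s

Step 1: The rate law is rate = k[A]^2[B]^1
Step 2: Substitute: rate = 0.093 × (1.0)^2 × (0.66)^1
Step 3: rate = 0.093 × 1 × 0.66 = 0.06138 M/s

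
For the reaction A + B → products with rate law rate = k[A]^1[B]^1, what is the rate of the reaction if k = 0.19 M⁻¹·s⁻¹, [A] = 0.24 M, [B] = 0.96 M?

0.04378 M/s

Step 1: The rate law is rate = k[A]^1[B]^1
Step 2: Substitute: rate = 0.19 × (0.24)^1 × (0.96)^1
Step 3: rate = 0.19 × 0.24 × 0.96 = 0.043776 M/s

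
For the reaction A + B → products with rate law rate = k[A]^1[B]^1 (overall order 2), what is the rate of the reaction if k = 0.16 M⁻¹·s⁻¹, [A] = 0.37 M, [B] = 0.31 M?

0.01835 M/s

Step 1: The rate law is rate = k[A]^1[B]^1, overall order = 1+1 = 2
Step 2: Substitute values: rate = 0.16 × (0.37)^1 × (0.31)^1
Step 3: rate = 0.16 × 0.37 × 0.31 = 0.018352 M/s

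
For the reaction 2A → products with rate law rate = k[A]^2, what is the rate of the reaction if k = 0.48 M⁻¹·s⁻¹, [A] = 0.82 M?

0.3228 M/s

Step 1: Identify the rate law: rate = k[A]^2
Step 2: Substitute values: rate = 0.48 × (0.82)^2
Step 3: Calculate: rate = 0.48 × 0.6724 = 0.322752 M/s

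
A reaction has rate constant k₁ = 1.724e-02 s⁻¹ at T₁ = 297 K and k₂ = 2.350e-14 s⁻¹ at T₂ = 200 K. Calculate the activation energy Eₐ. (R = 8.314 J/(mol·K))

139.1 kJ/mol

Step 1: Use the two-temperature Arrhenius form: ln(k₂/k₁) = -Eₐ/R × (1/T₂ - 1/T₁)
Step 2: ln(k₂/k₁) = ln(2.350e-14/1.724e-02) = ln(1.36311e-12) = -27.3213
Step 3: 1/T₂ - 1/T₁ = 1/200 - 1/297 = 1.632997e-03 K⁻¹
Step 4: Eₐ = -R × ln(k₂/k₁) / (1/T₂ - 1/T₁) = -8.314 × -27.3213 / 1.632997e-03
Step 5: Eₐ = 1.3910e+05 J/mol = 139.1 kJ/mol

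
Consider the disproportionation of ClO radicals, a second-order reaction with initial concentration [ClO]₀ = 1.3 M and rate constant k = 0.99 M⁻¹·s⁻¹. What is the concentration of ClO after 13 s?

0.07332 M

Step 1: For a second-order reaction: 1/[ClO] = 1/[ClO]₀ + kt
Step 2: 1/[ClO] = 1/1.3 + 0.99 × 13
Step 3: 1/[ClO] = 0.7692 + 12.87 = 13.64
Step 4: [ClO] = 1/13.64 = 0.07332 M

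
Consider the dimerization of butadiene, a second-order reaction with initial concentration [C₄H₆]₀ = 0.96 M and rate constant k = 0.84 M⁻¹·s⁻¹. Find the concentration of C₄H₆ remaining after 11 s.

0.09726 M

Step 1: For a second-order reaction: 1/[C₄H₆] = 1/[C₄H₆]₀ + kt
Step 2: 1/[C₄H₆] = 1/0.96 + 0.84 × 11
Step 3: 1/[C₄H₆] = 1.042 + 9.24 = 10.28
Step 4: [C₄H₆] = 1/10.28 = 0.09726 M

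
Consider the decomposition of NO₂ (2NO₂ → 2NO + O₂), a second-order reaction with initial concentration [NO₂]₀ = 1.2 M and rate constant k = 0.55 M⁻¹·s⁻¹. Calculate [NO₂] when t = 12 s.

0.1345 M

Step 1: For a second-order reaction: 1/[NO₂] = 1/[NO₂]₀ + kt
Step 2: 1/[NO₂] = 1/1.2 + 0.55 × 12
Step 3: 1/[NO₂] = 0.8333 + 6.6 = 7.433
Step 4: [NO₂] = 1/7.433 = 0.1345 M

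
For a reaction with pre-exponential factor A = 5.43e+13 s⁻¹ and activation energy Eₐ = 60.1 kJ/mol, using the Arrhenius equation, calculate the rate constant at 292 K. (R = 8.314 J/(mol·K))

9.62e+02 s⁻¹

Step 1: Use the Arrhenius equation: k = A × exp(-Eₐ/RT)
Step 2: Convert Eₐ to J/mol: 60.1 kJ/mol = 60100 J/mol
Step 3: Calculate the exponent: -Eₐ/(RT) = -60100/(8.314 × 292) = -24.75606
Step 4: k = 5.43e+13 × exp(-24.75606)
Step 5: k = 5.43e+13 × 1.77247e-11 = 9.6245e+02 s⁻¹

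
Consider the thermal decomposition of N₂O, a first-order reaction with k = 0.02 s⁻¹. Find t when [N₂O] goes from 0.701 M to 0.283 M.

45.35 s

Step 1: For first-order: t = ln([N₂O]₀/[N₂O])/k
Step 2: t = ln(0.701/0.283)/0.02
Step 3: t = ln(2.477)/0.02
Step 4: t = 0.9071/0.02 = 45.35 s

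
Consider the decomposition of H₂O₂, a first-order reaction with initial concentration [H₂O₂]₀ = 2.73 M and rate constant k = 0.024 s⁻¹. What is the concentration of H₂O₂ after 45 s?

0.9271 M

Step 1: For a first-order reaction: [H₂O₂] = [H₂O₂]₀ × e^(-kt)
Step 2: [H₂O₂] = 2.73 × e^(-0.024 × 45)
Step 3: [H₂O₂] = 2.73 × e^(-1.08)
Step 4: [H₂O₂] = 2.73 × 0.339596 = 0.9271 M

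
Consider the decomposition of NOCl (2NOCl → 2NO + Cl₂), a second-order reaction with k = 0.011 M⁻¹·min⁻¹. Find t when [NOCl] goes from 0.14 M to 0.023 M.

3303 min

Step 1: For second-order: t = (1/[NOCl] - 1/[NOCl]₀)/k
Step 2: t = (1/0.023 - 1/0.14)/0.011
Step 3: t = (43.48 - 7.143)/0.011
Step 4: t = 36.34/0.011 = 3303 min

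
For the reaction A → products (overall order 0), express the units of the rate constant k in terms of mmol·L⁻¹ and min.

mmol·L⁻¹·min⁻¹

Step 1: For overall order n, rate = k × (concentration)^n.
Step 2: Rate has units mmol·L⁻¹·min⁻¹; concentration term has units (mmol·L⁻¹)^0.
Step 3: k = rate / (concentration)^n, so units of k = (mmol·L⁻¹)^(1-0)·min⁻¹ = mmol·L⁻¹·min⁻¹.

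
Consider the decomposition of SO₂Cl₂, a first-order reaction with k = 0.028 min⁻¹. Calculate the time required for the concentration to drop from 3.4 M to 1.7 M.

24.76 min

Step 1: For first-order: t = ln([SO₂Cl₂]₀/[SO₂Cl₂])/k
Step 2: t = ln(3.4/1.7)/0.028
Step 3: t = ln(2)/0.028
Step 4: t = 0.6931/0.028 = 24.76 min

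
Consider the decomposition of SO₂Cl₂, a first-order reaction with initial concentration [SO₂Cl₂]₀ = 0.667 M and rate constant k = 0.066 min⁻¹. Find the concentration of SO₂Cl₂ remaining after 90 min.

0.001756 M

Step 1: For a first-order reaction: [SO₂Cl₂] = [SO₂Cl₂]₀ × e^(-kt)
Step 2: [SO₂Cl₂] = 0.667 × e^(-0.066 × 90)
Step 3: [SO₂Cl₂] = 0.667 × e^(-5.94)
Step 4: [SO₂Cl₂] = 0.667 × 0.00263203 = 0.001756 M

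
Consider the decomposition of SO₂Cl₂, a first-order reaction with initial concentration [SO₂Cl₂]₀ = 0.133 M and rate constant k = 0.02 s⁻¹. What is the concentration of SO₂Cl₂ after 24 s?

0.0823 M

Step 1: For a first-order reaction: [SO₂Cl₂] = [SO₂Cl₂]₀ × e^(-kt)
Step 2: [SO₂Cl₂] = 0.133 × e^(-0.02 × 24)
Step 3: [SO₂Cl₂] = 0.133 × e^(-0.48)
Step 4: [SO₂Cl₂] = 0.133 × 0.618783 = 0.0823 M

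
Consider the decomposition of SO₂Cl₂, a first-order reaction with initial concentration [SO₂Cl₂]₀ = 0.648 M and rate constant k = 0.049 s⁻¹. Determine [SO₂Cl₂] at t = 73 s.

0.01812 M

Step 1: For a first-order reaction: [SO₂Cl₂] = [SO₂Cl₂]₀ × e^(-kt)
Step 2: [SO₂Cl₂] = 0.648 × e^(-0.049 × 73)
Step 3: [SO₂Cl₂] = 0.648 × e^(-3.577)
Step 4: [SO₂Cl₂] = 0.648 × 0.0279595 = 0.01812 M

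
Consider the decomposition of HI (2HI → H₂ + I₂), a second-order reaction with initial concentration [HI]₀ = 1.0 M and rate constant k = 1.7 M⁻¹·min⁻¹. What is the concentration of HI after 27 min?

0.02132 M

Step 1: For a second-order reaction: 1/[HI] = 1/[HI]₀ + kt
Step 2: 1/[HI] = 1/1.0 + 1.7 × 27
Step 3: 1/[HI] = 1 + 45.9 = 46.9
Step 4: [HI] = 1/46.9 = 0.02132 M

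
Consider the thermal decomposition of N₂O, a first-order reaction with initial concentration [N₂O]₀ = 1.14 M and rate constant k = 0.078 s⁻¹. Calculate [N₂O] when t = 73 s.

0.003837 M

Step 1: For a first-order reaction: [N₂O] = [N₂O]₀ × e^(-kt)
Step 2: [N₂O] = 1.14 × e^(-0.078 × 73)
Step 3: [N₂O] = 1.14 × e^(-5.694)
Step 4: [N₂O] = 1.14 × 0.0033661 = 0.003837 M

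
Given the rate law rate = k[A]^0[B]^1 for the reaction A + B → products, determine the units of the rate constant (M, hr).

hr⁻¹

Step 1: Overall order = 0 + 1 = 1.
Step 2: rate has units M·hr⁻¹; [A]^0[B]^1 has units M^1.
Step 3: k = rate/([A]^0[B]^1), so units of k = M^(1-1)·hr⁻¹ = hr⁻¹.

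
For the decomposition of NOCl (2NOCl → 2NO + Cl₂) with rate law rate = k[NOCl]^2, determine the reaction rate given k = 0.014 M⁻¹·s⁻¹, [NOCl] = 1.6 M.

0.03584 M/s

Step 1: Identify the rate law: rate = k[NOCl]^2
Step 2: Substitute values: rate = 0.014 × (1.6)^2
Step 3: Calculate: rate = 0.014 × 2.56 = 0.03584 M/s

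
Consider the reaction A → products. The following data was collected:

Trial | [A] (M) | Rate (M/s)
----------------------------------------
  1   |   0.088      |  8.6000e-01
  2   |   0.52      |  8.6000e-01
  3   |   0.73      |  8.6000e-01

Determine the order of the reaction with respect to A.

zeroth order (0)

Step 1: Compare trials - when concentration changes, rate stays constant.
Step 2: rate₂/rate₁ = 8.6000e-01/8.6000e-01 = 1
Step 3: [A]₂/[A]₁ = 0.52/0.088 = 5.909
Step 4: Since rate ratio ≈ (conc ratio)^0, the reaction is zeroth order.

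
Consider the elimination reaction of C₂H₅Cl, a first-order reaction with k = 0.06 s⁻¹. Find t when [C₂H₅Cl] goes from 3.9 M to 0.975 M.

23.1 s

Step 1: For first-order: t = ln([C₂H₅Cl]₀/[C₂H₅Cl])/k
Step 2: t = ln(3.9/0.975)/0.06
Step 3: t = ln(4)/0.06
Step 4: t = 1.386/0.06 = 23.1 s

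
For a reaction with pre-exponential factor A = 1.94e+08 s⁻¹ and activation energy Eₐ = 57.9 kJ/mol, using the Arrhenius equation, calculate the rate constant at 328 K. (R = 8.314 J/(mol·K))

1.17e-01 s⁻¹

Step 1: Use the Arrhenius equation: k = A × exp(-Eₐ/RT)
Step 2: Convert Eₐ to J/mol: 57.9 kJ/mol = 57900 J/mol
Step 3: Calculate the exponent: -Eₐ/(RT) = -57900/(8.314 × 328) = -21.23219
Step 4: k = 1.94e+08 × exp(-21.23219)
Step 5: k = 1.94e+08 × 6.01142e-10 = 1.1662e-01 s⁻¹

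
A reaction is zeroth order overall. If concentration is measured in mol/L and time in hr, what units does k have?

mol/L·hr⁻¹

Step 1: For overall order n, rate = k × (concentration)^n.
Step 2: Rate has units mol/L·hr⁻¹; concentration term has units (mol/L)^0.
Step 3: k = rate / (concentration)^n, so units of k = (mol/L)^(1-0)·hr⁻¹ = mol/L·hr⁻¹.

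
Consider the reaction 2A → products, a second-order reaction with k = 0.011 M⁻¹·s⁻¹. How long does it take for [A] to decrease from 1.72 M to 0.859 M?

52.98 s

Step 1: For second-order: t = (1/[A] - 1/[A]₀)/k
Step 2: t = (1/0.859 - 1/1.72)/0.011
Step 3: t = (1.164 - 0.5814)/0.011
Step 4: t = 0.5827/0.011 = 52.98 s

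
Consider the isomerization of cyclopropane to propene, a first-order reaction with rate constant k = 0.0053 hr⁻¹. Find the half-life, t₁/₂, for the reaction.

130.8 hr

Step 1: For a first-order reaction, t₁/₂ = ln(2)/k
Step 2: t₁/₂ = ln(2)/0.0053
Step 3: t₁/₂ = 0.6931/0.0053 = 130.8 hr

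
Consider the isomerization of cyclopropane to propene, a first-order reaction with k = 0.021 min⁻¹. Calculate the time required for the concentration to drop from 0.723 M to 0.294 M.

42.85 min

Step 1: For first-order: t = ln([cyclopropane]₀/[cyclopropane])/k
Step 2: t = ln(0.723/0.294)/0.021
Step 3: t = ln(2.459)/0.021
Step 4: t = 0.8998/0.021 = 42.85 min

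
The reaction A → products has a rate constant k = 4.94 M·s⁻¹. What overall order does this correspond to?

zeroth order (0)

Step 1: The units of k for an nth-order reaction are (concentration)^(1-n)·(time)⁻¹.
Step 2: Here k has units M·s⁻¹, so the concentration exponent is 1.
Step 3: 1 - n = 1 ⇒ n = 0. The reaction is zeroth order.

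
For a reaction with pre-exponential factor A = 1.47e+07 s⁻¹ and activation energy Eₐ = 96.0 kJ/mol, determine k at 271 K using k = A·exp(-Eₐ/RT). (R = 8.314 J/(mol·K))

4.60e-12 s⁻¹

Step 1: Use the Arrhenius equation: k = A × exp(-Eₐ/RT)
Step 2: Convert Eₐ to J/mol: 96.0 kJ/mol = 96000 J/mol
Step 3: Calculate the exponent: -Eₐ/(RT) = -96000/(8.314 × 271) = -42.60808
Step 4: k = 1.47e+07 × exp(-42.60808)
Step 5: k = 1.47e+07 × 3.13001e-19 = 4.6011e-12 s⁻¹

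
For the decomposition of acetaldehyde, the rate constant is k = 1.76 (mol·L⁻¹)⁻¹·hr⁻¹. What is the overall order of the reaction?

second order (2)

Step 1: The units of k for an nth-order reaction are (concentration)^(1-n)·(time)⁻¹.
Step 2: Here k has units (mol·L⁻¹)⁻¹·hr⁻¹, so the concentration exponent is -1.
Step 3: 1 - n = -1 ⇒ n = 2. The reaction is second order.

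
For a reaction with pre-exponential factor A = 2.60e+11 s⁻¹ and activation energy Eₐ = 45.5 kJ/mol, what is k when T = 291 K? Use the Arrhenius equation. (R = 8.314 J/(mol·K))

1.77e+03 s⁻¹

Step 1: Use the Arrhenius equation: k = A × exp(-Eₐ/RT)
Step 2: Convert Eₐ to J/mol: 45.5 kJ/mol = 45500 J/mol
Step 3: Calculate the exponent: -Eₐ/(RT) = -45500/(8.314 × 291) = -18.80652
Step 4: k = 2.60e+11 × exp(-18.80652)
Step 5: k = 2.60e+11 × 6.79880e-09 = 1.7677e+03 s⁻¹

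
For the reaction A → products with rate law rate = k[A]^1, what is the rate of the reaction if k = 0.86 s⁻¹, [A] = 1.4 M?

1.204 M/s

Step 1: Identify the rate law: rate = k[A]^1
Step 2: Substitute values: rate = 0.86 × (1.4)^1
Step 3: Calculate: rate = 0.86 × 1.4 = 1.204 M/s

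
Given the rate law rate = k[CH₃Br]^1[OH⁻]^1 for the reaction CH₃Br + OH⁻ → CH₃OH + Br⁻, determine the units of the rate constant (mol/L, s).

(mol/L)⁻¹·s⁻¹

Step 1: Overall order = 1 + 1 = 2.
Step 2: rate has units mol/L·s⁻¹; [CH₃Br]^1[OH⁻]^1 has units (mol/L)^2.
Step 3: k = rate/([CH₃Br]^1[OH⁻]^1), so units of k = (mol/L)^(1-2)·s⁻¹ = (mol/L)⁻¹·s⁻¹.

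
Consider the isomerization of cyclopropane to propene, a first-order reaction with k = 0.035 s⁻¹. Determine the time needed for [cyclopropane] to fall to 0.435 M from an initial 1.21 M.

29.23 s

Step 1: For first-order: t = ln([cyclopropane]₀/[cyclopropane])/k
Step 2: t = ln(1.21/0.435)/0.035
Step 3: t = ln(2.782)/0.035
Step 4: t = 1.023/0.035 = 29.23 s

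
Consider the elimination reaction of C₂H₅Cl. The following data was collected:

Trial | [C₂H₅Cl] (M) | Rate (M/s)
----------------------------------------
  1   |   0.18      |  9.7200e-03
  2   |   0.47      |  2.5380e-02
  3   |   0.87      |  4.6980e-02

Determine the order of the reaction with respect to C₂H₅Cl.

first order (1)

Step 1: Compare trials to find order n where rate₂/rate₁ = ([C₂H₅Cl]₂/[C₂H₅Cl]₁)^n
Step 2: rate₂/rate₁ = 2.5380e-02/9.7200e-03 = 2.611
Step 3: [C₂H₅Cl]₂/[C₂H₅Cl]₁ = 0.47/0.18 = 2.611
Step 4: n = ln(2.611)/ln(2.611) = 1.00 ≈ 1
Step 5: The reaction is first order in C₂H₅Cl.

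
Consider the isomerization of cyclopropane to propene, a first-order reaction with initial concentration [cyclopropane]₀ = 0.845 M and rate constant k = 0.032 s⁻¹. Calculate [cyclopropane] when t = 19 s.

0.4601 M

Step 1: For a first-order reaction: [cyclopropane] = [cyclopropane]₀ × e^(-kt)
Step 2: [cyclopropane] = 0.845 × e^(-0.032 × 19)
Step 3: [cyclopropane] = 0.845 × e^(-0.608)
Step 4: [cyclopropane] = 0.845 × 0.544439 = 0.4601 M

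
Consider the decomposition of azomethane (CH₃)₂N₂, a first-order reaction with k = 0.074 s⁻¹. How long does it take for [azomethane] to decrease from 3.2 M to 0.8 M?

18.73 s

Step 1: For first-order: t = ln([azomethane]₀/[azomethane])/k
Step 2: t = ln(3.2/0.8)/0.074
Step 3: t = ln(4)/0.074
Step 4: t = 1.386/0.074 = 18.73 s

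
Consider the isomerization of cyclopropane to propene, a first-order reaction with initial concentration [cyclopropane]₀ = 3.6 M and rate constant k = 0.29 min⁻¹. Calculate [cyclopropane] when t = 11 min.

0.1482 M

Step 1: For a first-order reaction: [cyclopropane] = [cyclopropane]₀ × e^(-kt)
Step 2: [cyclopropane] = 3.6 × e^(-0.29 × 11)
Step 3: [cyclopropane] = 3.6 × e^(-3.19)
Step 4: [cyclopropane] = 3.6 × 0.0411719 = 0.1482 M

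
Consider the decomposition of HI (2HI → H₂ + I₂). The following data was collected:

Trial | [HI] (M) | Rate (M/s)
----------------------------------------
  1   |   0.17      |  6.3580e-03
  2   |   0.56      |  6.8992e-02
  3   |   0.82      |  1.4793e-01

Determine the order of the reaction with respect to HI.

second order (2)

Step 1: Compare trials to find order n where rate₂/rate₁ = ([HI]₂/[HI]₁)^n
Step 2: rate₂/rate₁ = 6.8992e-02/6.3580e-03 = 10.85
Step 3: [HI]₂/[HI]₁ = 0.56/0.17 = 3.294
Step 4: n = ln(10.85)/ln(3.294) = 2.00 ≈ 2
Step 5: The reaction is second order in HI.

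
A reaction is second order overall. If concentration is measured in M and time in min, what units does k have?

M⁻¹·min⁻¹

Step 1: For overall order n, rate = k × (concentration)^n.
Step 2: Rate has units M·min⁻¹; concentration term has units M^2.
Step 3: k = rate / (concentration)^n, so units of k = M^(1-2)·min⁻¹ = M⁻¹·min⁻¹.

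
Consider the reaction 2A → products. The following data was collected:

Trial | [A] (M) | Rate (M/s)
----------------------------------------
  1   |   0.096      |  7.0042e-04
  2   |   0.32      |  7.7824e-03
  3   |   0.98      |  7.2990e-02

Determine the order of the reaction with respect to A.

second order (2)

Step 1: Compare trials to find order n where rate₂/rate₁ = ([A]₂/[A]₁)^n
Step 2: rate₂/rate₁ = 7.7824e-03/7.0042e-04 = 11.11
Step 3: [A]₂/[A]₁ = 0.32/0.096 = 3.333
Step 4: n = ln(11.11)/ln(3.333) = 2.00 ≈ 2
Step 5: The reaction is second order in A.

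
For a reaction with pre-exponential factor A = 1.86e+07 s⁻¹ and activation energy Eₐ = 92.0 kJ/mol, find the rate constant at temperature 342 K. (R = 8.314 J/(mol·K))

1.65e-07 s⁻¹

Step 1: Use the Arrhenius equation: k = A × exp(-Eₐ/RT)
Step 2: Convert Eₐ to J/mol: 92.0 kJ/mol = 92000 J/mol
Step 3: Calculate the exponent: -Eₐ/(RT) = -92000/(8.314 × 342) = -32.35577
Step 4: k = 1.86e+07 × exp(-32.35577)
Step 5: k = 1.86e+07 × 8.87294e-15 = 1.6504e-07 s⁻¹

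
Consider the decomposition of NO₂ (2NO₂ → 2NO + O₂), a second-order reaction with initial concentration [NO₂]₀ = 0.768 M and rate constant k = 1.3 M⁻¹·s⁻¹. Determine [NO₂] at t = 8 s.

0.08545 M

Step 1: For a second-order reaction: 1/[NO₂] = 1/[NO₂]₀ + kt
Step 2: 1/[NO₂] = 1/0.768 + 1.3 × 8
Step 3: 1/[NO₂] = 1.302 + 10.4 = 11.7
Step 4: [NO₂] = 1/11.7 = 0.08545 M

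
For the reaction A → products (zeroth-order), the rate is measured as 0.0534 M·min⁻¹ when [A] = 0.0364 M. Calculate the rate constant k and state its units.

0.0534 M·min⁻¹

Step 1: For a zeroth-order reaction, rate = k (independent of concentration).
Step 2: k = rate = 0.0534 M·min⁻¹.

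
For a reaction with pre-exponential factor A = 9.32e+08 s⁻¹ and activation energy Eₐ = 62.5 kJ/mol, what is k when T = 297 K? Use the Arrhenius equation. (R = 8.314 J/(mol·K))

9.48e-03 s⁻¹

Step 1: Use the Arrhenius equation: k = A × exp(-Eₐ/RT)
Step 2: Convert Eₐ to J/mol: 62.5 kJ/mol = 62500 J/mol
Step 3: Calculate the exponent: -Eₐ/(RT) = -62500/(8.314 × 297) = -25.31125
Step 4: k = 9.32e+08 × exp(-25.31125)
Step 5: k = 9.32e+08 × 1.01733e-11 = 9.4815e-03 s⁻¹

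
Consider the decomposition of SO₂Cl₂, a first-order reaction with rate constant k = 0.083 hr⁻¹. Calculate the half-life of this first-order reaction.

8.351 hr

Step 1: For a first-order reaction, t₁/₂ = ln(2)/k
Step 2: t₁/₂ = ln(2)/0.083
Step 3: t₁/₂ = 0.6931/0.083 = 8.351 hr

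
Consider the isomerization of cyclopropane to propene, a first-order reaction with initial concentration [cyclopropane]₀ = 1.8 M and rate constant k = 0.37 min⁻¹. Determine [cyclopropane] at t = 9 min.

0.06443 M

Step 1: For a first-order reaction: [cyclopropane] = [cyclopropane]₀ × e^(-kt)
Step 2: [cyclopropane] = 1.8 × e^(-0.37 × 9)
Step 3: [cyclopropane] = 1.8 × e^(-3.33)
Step 4: [cyclopropane] = 1.8 × 0.0357931 = 0.06443 M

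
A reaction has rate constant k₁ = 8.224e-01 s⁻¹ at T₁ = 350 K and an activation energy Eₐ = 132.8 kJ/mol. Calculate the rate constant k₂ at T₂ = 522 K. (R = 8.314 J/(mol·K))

2.791e+06 s⁻¹

Step 1: Use the two-temperature Arrhenius form: ln(k₂/k₁) = -Eₐ/R × (1/T₂ - 1/T₁)
Step 2: Convert Eₐ to J/mol: 132.8 kJ/mol = 132800 J/mol
Step 3: 1/T₂ - 1/T₁ = 1/522 - 1/350 = -9.414340e-04 K⁻¹
Step 4: ln(k₂/k₁) = -132800/8.314 × -9.414340e-04 = 15.03758
Step 5: k₂ = k₁ × exp(15.03758) = 8.224e-01 × 3.39420e+06 = 2.791e+06 s⁻¹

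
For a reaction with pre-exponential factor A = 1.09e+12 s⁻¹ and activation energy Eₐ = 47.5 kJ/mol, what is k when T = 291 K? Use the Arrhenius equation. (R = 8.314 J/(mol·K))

3.24e+03 s⁻¹

Step 1: Use the Arrhenius equation: k = A × exp(-Eₐ/RT)
Step 2: Convert Eₐ to J/mol: 47.5 kJ/mol = 47500 J/mol
Step 3: Calculate the exponent: -Eₐ/(RT) = -47500/(8.314 × 291) = -19.63318
Step 4: k = 1.09e+12 × exp(-19.63318)
Step 5: k = 1.09e+12 × 2.97453e-09 = 3.2422e+03 s⁻¹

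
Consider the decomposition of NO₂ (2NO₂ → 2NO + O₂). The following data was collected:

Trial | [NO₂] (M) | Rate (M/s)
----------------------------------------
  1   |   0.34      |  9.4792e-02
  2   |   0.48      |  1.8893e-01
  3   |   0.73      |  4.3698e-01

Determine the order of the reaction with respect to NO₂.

second order (2)

Step 1: Compare trials to find order n where rate₂/rate₁ = ([NO₂]₂/[NO₂]₁)^n
Step 2: rate₂/rate₁ = 1.8893e-01/9.4792e-02 = 1.993
Step 3: [NO₂]₂/[NO₂]₁ = 0.48/0.34 = 1.412
Step 4: n = ln(1.993)/ln(1.412) = 2.00 ≈ 2
Step 5: The reaction is second order in NO₂.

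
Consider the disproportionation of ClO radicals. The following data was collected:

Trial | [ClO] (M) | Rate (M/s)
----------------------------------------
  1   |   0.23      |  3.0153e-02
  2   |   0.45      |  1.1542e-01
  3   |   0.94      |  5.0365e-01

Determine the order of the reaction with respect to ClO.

second order (2)

Step 1: Compare trials to find order n where rate₂/rate₁ = ([ClO]₂/[ClO]₁)^n
Step 2: rate₂/rate₁ = 1.1542e-01/3.0153e-02 = 3.828
Step 3: [ClO]₂/[ClO]₁ = 0.45/0.23 = 1.957
Step 4: n = ln(3.828)/ln(1.957) = 2.00 ≈ 2
Step 5: The reaction is second order in ClO.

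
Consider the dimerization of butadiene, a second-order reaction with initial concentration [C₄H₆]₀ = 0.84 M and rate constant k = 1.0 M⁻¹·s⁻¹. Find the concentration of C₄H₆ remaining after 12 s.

0.07581 M

Step 1: For a second-order reaction: 1/[C₄H₆] = 1/[C₄H₆]₀ + kt
Step 2: 1/[C₄H₆] = 1/0.84 + 1.0 × 12
Step 3: 1/[C₄H₆] = 1.19 + 12 = 13.19
Step 4: [C₄H₆] = 1/13.19 = 0.07581 M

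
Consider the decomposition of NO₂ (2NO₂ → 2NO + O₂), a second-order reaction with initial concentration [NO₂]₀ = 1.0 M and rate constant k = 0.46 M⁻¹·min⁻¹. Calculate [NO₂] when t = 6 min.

0.266 M

Step 1: For a second-order reaction: 1/[NO₂] = 1/[NO₂]₀ + kt
Step 2: 1/[NO₂] = 1/1.0 + 0.46 × 6
Step 3: 1/[NO₂] = 1 + 2.76 = 3.76
Step 4: [NO₂] = 1/3.76 = 0.266 M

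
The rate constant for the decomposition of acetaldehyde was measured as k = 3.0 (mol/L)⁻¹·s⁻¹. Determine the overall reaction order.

second order (2)

Step 1: The units of k for an nth-order reaction are (concentration)^(1-n)·(time)⁻¹.
Step 2: Here k has units (mol/L)⁻¹·s⁻¹, so the concentration exponent is -1.
Step 3: 1 - n = -1 ⇒ n = 2. The reaction is second order.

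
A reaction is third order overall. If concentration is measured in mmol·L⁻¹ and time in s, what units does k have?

(mmol·L⁻¹)⁻²·s⁻¹

Step 1: For overall order n, rate = k × (concentration)^n.
Step 2: Rate has units mmol·L⁻¹·s⁻¹; concentration term has units (mmol·L⁻¹)^3.
Step 3: k = rate / (concentration)^n, so units of k = (mmol·L⁻¹)^(1-3)·s⁻¹ = (mmol·L⁻¹)⁻²·s⁻¹.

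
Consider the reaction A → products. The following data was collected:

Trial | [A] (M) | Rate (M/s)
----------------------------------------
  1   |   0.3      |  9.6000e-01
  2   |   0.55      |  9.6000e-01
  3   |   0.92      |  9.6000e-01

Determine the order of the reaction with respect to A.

zeroth order (0)

Step 1: Compare trials - when concentration changes, rate stays constant.
Step 2: rate₂/rate₁ = 9.6000e-01/9.6000e-01 = 1
Step 3: [A]₂/[A]₁ = 0.55/0.3 = 1.833
Step 4: Since rate ratio ≈ (conc ratio)^0, the reaction is zeroth order.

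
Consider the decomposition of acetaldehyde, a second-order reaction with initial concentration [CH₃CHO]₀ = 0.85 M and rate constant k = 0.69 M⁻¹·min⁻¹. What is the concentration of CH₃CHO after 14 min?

0.09228 M

Step 1: For a second-order reaction: 1/[CH₃CHO] = 1/[CH₃CHO]₀ + kt
Step 2: 1/[CH₃CHO] = 1/0.85 + 0.69 × 14
Step 3: 1/[CH₃CHO] = 1.176 + 9.66 = 10.84
Step 4: [CH₃CHO] = 1/10.84 = 0.09228 M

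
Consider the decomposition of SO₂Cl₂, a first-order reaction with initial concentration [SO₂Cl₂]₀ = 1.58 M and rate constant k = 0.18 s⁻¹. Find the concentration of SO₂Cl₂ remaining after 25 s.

0.01755 M

Step 1: For a first-order reaction: [SO₂Cl₂] = [SO₂Cl₂]₀ × e^(-kt)
Step 2: [SO₂Cl₂] = 1.58 × e^(-0.18 × 25)
Step 3: [SO₂Cl₂] = 1.58 × e^(-4.5)
Step 4: [SO₂Cl₂] = 1.58 × 0.011109 = 0.01755 M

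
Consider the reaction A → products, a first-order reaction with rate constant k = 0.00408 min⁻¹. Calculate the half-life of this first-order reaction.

169.9 min

Step 1: For a first-order reaction, t₁/₂ = ln(2)/k
Step 2: t₁/₂ = ln(2)/0.00408
Step 3: t₁/₂ = 0.6931/0.00408 = 169.9 min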